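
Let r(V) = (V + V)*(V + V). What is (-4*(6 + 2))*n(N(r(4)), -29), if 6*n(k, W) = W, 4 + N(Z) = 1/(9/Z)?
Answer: 464/3 ≈ 154.67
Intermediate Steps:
r(V) = 4*V² (r(V) = (2*V)*(2*V) = 4*V²)
N(Z) = -4 + Z/9 (N(Z) = -4 + 1/(9/Z) = -4 + Z/9)
n(k, W) = W/6
(-4*(6 + 2))*n(N(r(4)), -29) = (-4*(6 + 2))*((⅙)*(-29)) = -4*8*(-29/6) = -32*(-29/6) = 464/3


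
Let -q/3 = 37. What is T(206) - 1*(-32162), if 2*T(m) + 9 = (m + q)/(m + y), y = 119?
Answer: 2090247/65 ≈ 32158.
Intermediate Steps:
q = -111 (q = -3*37 = -111)
T(m) = -9/2 + (-111 + m)/(2*(119 + m)) (T(m) = -9/2 + ((m - 111)/(m + 119))/2 = -9/2 + ((-111 + m)/(119 + m))/2 = -9/2 + (-111 + m)/(2*(119 + m)))
T(206) - 1*(-32162) = (-591 - 4*206)/(119 + 206) - 1*(-32162) = (-591 - 824)/325 + 32162 = (1/325)*(-1415) + 32162 = -283/65 + 32162 = 2090247/65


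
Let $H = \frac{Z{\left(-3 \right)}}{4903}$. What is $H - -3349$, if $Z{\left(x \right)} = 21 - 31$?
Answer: $\frac{16420137}{4903} \approx 3349.0$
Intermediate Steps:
$Z{\left(x \right)} = -10$
$H = - \frac{10}{4903} \approx -0.0020396$
$H - -3349 = - \frac{10}{4903} - -3349 = - \frac{10}{4903} + 3349 = \frac{16420137}{4903}$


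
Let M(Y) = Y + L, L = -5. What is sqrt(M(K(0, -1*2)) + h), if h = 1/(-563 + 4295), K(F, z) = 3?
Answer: I*sqrt(6962979)/1866 ≈ 1.4141*I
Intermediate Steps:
h = 1/3732 ≈ 0.00026795
M(Y) = -5 + Y (M(Y) = Y - 5 = -5 + Y)
sqrt(M(K(0, -1*2)) + h) = sqrt((-5 + 3) + 1/3732) = sqrt(-2 + 1/3732) = sqrt(-7463/3732) = I*sqrt(6962979)/1866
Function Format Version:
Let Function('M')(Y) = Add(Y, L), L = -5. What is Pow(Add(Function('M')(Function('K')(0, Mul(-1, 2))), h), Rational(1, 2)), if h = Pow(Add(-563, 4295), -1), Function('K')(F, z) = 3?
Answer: Mul(Rational(1, 1866), I, Pow(6962979, Rational(1, 2))) ≈ Mul(1.4141, I)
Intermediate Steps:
h = Rational(1, 3732) (h = Pow(3732, -1) = Rational(1, 3732) ≈ 0.00026795)
Function('M')(Y) = Add(-5, Y) (Function('M')(Y) = Add(Y, -5) = Add(-5, Y))
Pow(Add(Function('M')(Function('K')(0, Mul(-1, 2))), h), Rational(1, 2)) = Pow(Add(Add(-5, 3), Rational(1, 3732)), Rational(1, 2)) = Pow(Add(-2, Rational(1, 3732)), Rational(1, 2)) = Pow(Rational(-7463, 3732), Rational(1, 2)) = Mul(Rational(1, 1866), I, Pow(6962979, Rational(1, 2)))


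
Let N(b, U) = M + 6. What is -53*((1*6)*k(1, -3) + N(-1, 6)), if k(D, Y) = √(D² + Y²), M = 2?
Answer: -424 - 318*√10 ≈ -1429.6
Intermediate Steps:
N(b, U) = 8 (N(b, U) = 2 + 6 = 8)
-53*((1*6)*k(1, -3) + N(-1, 6)) = -53*((1*6)*√(1² + (-3)²) + 8) = -53*(6*√(1 + 9) + 8) = -53*(6*√10 + 8) = -53*(8 + 6*√10) = -424 - 318*√10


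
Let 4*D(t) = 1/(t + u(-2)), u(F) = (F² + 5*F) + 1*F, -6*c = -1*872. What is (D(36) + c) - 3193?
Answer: -1024013/336 ≈ -3047.7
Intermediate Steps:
c = 436/3 (c = -(-1)*872/6 = -⅙*(-872) = 436/3 ≈ 145.33)
u(F) = F² + 6*F (u(F) = (F² + 5*F) + F = F² + 6*F)
D(t) = 1/(4*(-8 + t)) (D(t) = 1/(4*(t - 2*(6 - 2))) = 1/(4*(t - 2*4)) = 1/(4*(t - 8)) = 1/(4*(-8 + t)))
(D(36) + c) - 3193 = (1/(4*(-8 + 36)) + 436/3) - 3193 = ((¼)/28 + 436/3) - 3193 = ((¼)*(1/28) + 436/3) - 3193 = (1/112 + 436/3) - 3193 = 48835/336 - 3193 = -1024013/336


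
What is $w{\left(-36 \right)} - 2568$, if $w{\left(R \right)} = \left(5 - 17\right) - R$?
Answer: $-2544$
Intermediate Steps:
$w{\left(R \right)} = -12 - R$ ($w{\left(R \right)} = \left(5 - 17\right) - R = -12 - R$)
$w{\left(-36 \right)} - 2568 = \left(-12 - -36\right) - 2568 = \left(-12 + 36\right) - 2568 = 24 - 2568 = -2544$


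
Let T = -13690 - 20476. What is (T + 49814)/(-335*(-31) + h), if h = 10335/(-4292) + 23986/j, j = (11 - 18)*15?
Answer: 7051927680/4576071013 ≈ 1.5410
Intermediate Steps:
T = -34166
j = -105 (j = -7*15 = -105)
h = -104033087/450660 (h = 10335/(-4292) + 23986/(-105) = 10335*(-1/4292) + 23986*(-1/105) = -10335/4292 - 23986/105 = -104033087/450660 ≈ -230.85)
(T + 49814)/(-335*(-31) + h) = (-34166 + 49814)/(-335*(-31) - 104033087/450660) = 15648/(10385 - 104033087/450660) = 15648/(4576071013/450660) = 15648*(450660/4576071013) = 7051927680/4576071013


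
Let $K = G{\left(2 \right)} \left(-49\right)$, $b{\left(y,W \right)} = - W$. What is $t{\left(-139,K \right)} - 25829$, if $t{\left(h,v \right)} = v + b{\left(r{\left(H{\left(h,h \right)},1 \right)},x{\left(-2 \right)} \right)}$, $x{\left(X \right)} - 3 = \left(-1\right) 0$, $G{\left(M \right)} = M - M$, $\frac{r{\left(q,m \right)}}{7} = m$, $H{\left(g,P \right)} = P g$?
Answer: $-25832$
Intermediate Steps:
$r{\left(q,m \right)} = 7 m$
$G{\left(M \right)} = 0$
$x{\left(X \right)} = 3$ ($x{\left(X \right)} = 3 - 0 = 3 + 0 = 3$)
$K = 0$ ($K = 0 \left(-49\right) = 0$)
$t{\left(h,v \right)} = -3 + v$ ($t{\left(h,v \right)} = v - 3 = -3 + v$)
$t{\left(-139,K \right)} - 25829 = \left(-3 + 0\right) - 25829 = -3 - 25829 = -25832$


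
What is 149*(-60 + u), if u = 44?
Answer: -2384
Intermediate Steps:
149*(-60 + u) = 149*(-60 + 44) = 149*(-16) = -2384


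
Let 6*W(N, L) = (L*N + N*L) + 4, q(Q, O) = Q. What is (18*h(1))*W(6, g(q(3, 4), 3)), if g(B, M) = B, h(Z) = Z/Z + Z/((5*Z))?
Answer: 144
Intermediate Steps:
h(Z) = 6/5 (h(Z) = 1 + Z*(1/(5*Z)) = 1 + ⅕ = 6/5)
W(N, L) = ⅔ + L*N/3 (W(N, L) = ((L*N + N*L) + 4)/6 = ((L*N + L*N) + 4)/6 = (2*L*N + 4)/6 = (4 + 2*L*N)/6 = ⅔ + L*N/3)
(18*h(1))*W(6, g(q(3, 4), 3)) = (18*(6/5))*(⅔ + (⅓)*3*6) = 108*(⅔ + 6)/5 = (108/5)*(20/3) = 144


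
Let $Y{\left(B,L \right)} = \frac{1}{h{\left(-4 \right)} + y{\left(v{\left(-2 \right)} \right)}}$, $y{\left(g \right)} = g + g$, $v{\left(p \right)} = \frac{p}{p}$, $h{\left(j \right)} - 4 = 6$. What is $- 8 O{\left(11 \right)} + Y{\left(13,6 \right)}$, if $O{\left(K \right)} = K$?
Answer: $- \frac{1055}{12} \approx -87.917$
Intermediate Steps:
$h{\left(j \right)} = 10$ ($h{\left(j \right)} = 4 + 6 = 10$)
$v{\left(p \right)} = 1$
$y{\left(g \right)} = 2 g$
$Y{\left(B,L \right)} = \frac{1}{12}$ ($Y{\left(B,L \right)} = \frac{1}{10 + 2 \cdot 1} = \frac{1}{10 + 2} = \frac{1}{12}$)
$- 8 O{\left(11 \right)} + Y{\left(13,6 \right)} = \left(-8\right) 11 + \frac{1}{12} = -88 + \frac{1}{12} = - \frac{1055}{12}$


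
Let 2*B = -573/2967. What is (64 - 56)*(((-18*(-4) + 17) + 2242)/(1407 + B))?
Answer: 36885744/2782855 ≈ 13.255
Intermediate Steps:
B = -191/1978 (B = (-573/2967)/2 = (-573*1/2967)/2 = (1/2)*(-191/989) = -191/1978 ≈ -0.096562)
(64 - 56)*(((-18*(-4) + 17) + 2242)/(1407 + B)) = (64 - 56)*(((-18*(-4) + 17) + 2242)/(1407 - 191/1978)) = 8*(((72 + 17) + 2242)/(2782855/1978)) = 8*((89 + 2242)*(1978/2782855)) = 8*(2331*(1978/2782855)) = 8*(4610718/2782855) = 36885744/2782855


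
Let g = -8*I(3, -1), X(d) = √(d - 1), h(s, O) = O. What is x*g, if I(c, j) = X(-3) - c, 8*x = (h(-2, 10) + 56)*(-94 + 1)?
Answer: -18414 + 12276*I ≈ -18414.0 + 12276.0*I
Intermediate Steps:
X(d) = √(-1 + d)
x = -3069/4 (x = ((10 + 56)*(-94 + 1))/8 = (66*(-93))/8 = (⅛)*(-6138) = -3069/4 ≈ -767.25)
I(c, j) = -c + 2*I (I(c, j) = √(-1 - 3) - c = √(-4) - c = 2*I - c = -c + 2*I)
g = 24 - 16*I (g = -8*(-1*3 + 2*I) = -8*(-3 + 2*I) = 24 - 16*I ≈ 24.0 - 16.0*I)
x*g = -3069*(24 - 16*I)/4 = -18414 + 12276*I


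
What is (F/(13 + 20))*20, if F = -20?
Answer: -400/33 ≈ -12.121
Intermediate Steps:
(F/(13 + 20))*20 = -20/(13 + 20)*20 = -20/33*20 = -400/33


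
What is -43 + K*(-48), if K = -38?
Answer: 1781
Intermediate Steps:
-43 + K*(-48) = -43 - 38*(-48) = -43 + 1824 = 1781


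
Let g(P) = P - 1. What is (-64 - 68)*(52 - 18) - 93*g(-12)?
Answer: -3279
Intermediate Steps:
g(P) = -1 + P
(-64 - 68)*(52 - 18) - 93*g(-12) = (-64 - 68)*(52 - 18) - 93*(-1 - 12) = -132*34 - 93*(-13) = -4488 + 1209 = -3279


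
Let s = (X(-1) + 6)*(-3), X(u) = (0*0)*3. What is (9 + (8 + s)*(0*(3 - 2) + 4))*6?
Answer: -186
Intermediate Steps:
X(u) = 0 (X(u) = 0*3 = 0)
s = -18 (s = (0 + 6)*(-3) = 6*(-3) = -18)
(9 + (8 + s)*(0*(3 - 2) + 4))*6 = (9 + (8 - 18)*(0*(3 - 2) + 4))*6 = (9 - 10*(0*1 + 4))*6 = (9 - 10*(0 + 4))*6 = (9 - 10*4)*6 = (9 - 40)*6 = -31*6 = -186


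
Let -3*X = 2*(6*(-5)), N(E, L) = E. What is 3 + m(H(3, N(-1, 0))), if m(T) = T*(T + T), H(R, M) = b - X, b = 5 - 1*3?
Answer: 651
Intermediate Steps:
X = 20 (X = -2*6*(-5)/3 = -2*(-30)/3 = -⅓*(-60) = 20)
b = 2 (b = 5 - 3 = 2)
H(R, M) = -18 (H(R, M) = 2 - 1*20 = 2 - 20 = -18)
m(T) = 2*T² (m(T) = T*(2*T) = 2*T²)
3 + m(H(3, N(-1, 0))) = 3 + 2*(-18)² = 3 + 2*324 = 3 + 648 = 651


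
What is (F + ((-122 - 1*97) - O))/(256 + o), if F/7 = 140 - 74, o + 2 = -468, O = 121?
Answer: -61/107 ≈ -0.57009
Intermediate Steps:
o = -470 (o = -2 - 468 = -470)
F = 462 (F = 7*(140 - 74) = 7*66 = 462)
(F + ((-122 - 1*97) - O))/(256 + o) = (462 + ((-122 - 1*97) - 1*121))/(256 - 470) = (462 + ((-122 - 97) - 121))/(-214) = (462 + (-219 - 121))*(-1/214) = (462 - 340)*(-1/214) = 122*(-1/214) = -61/107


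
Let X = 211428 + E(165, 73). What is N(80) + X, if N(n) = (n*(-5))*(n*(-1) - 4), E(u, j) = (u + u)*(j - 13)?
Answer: 264828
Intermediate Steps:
E(u, j) = 2*u*(-13 + j) (E(u, j) = (2*u)*(-13 + j) = 2*u*(-13 + j))
N(n) = -5*n*(-4 - n) (N(n) = (-5*n)*(-n - 4) = (-5*n)*(-4 - n) = -5*n*(-4 - n))
X = 231228 (X = 211428 + 2*165*(-13 + 73) = 211428 + 2*165*60 = 211428 + 19800 = 231228)
N(80) + X = 5*80*(4 + 80) + 231228 = 5*80*84 + 231228 = 33600 + 231228 = 264828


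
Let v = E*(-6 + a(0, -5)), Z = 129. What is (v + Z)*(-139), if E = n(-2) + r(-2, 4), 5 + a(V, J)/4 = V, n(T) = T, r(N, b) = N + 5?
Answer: -14317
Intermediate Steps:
r(N, b) = 5 + N
a(V, J) = -20 + 4*V
E = 1 (E = -2 + (5 - 2) = -2 + 3 = 1)
v = -26 (v = 1*(-6 + (-20 + 4*0)) = 1*(-6 + (-20 + 0)) = 1*(-6 - 20) = 1*(-26) = -26)
(v + Z)*(-139) = (-26 + 129)*(-139) = 103*(-139) = -14317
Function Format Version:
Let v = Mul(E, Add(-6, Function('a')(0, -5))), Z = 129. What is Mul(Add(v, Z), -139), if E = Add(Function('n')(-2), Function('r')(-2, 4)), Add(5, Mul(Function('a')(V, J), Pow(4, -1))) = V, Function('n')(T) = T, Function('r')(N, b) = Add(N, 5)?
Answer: -14317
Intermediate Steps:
Function('r')(N, b) = Add(5, N)
Function('a')(V, J) = Add(-20, Mul(4, V))
E = 1 (E = Add(-2, Add(5, -2)) = Add(-2, 3) = 1)
v = -26 (v = Mul(1, Add(-6, Add(-20, Mul(4, 0)))) = Mul(1, Add(-6, Add(-20, 0))) = Mul(1, Add(-6, -20)) = Mul(1, -26) = -26)
Mul(Add(v, Z), -139) = Mul(Add(-26, 129), -139) = Mul(103, -139) = -14317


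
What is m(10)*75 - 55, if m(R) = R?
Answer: 695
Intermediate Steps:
m(10)*75 - 55 = 10*75 - 55 = 750 - 55 = 695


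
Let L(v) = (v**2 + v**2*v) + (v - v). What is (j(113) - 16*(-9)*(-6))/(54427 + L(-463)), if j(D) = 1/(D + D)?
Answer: 195263/22370395526 ≈ 8.7286e-6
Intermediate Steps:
j(D) = 1/(2*D)
L(v) = v**2 + v**3 (L(v) = (v**2 + v**3) + 0 = v**2 + v**3)
(j(113) - 16*(-9)*(-6))/(54427 + L(-463)) = ((1/2)/113 - 16*(-9)*(-6))/(54427 + (-463)**2*(1 - 463)) = ((1/2)*(1/113) + 144*(-6))/(54427 + 214369*(-462)) = (1/226 - 864)/(54427 - 99038478) = -195263/226/(-98984051) = -195263/226*(-1/98984051) = 195263/22370395526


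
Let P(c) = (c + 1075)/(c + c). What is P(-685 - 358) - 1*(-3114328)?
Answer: 3248244088/1043 ≈ 3.1143e+6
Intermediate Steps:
P(c) = (1075 + c)/(2*c) (P(c) = (1075 + c)/((2*c)) = (1075 + c)*(1/(2*c)) = (1075 + c)/(2*c))
P(-685 - 358) - 1*(-3114328) = (1075 + (-685 - 358))/(2*(-685 - 358)) - 1*(-3114328) = (½)*(1075 - 1043)/(-1043) + 3114328 = (½)*(-1/1043)*32 + 3114328 = -16/1043 + 3114328 = 3248244088/1043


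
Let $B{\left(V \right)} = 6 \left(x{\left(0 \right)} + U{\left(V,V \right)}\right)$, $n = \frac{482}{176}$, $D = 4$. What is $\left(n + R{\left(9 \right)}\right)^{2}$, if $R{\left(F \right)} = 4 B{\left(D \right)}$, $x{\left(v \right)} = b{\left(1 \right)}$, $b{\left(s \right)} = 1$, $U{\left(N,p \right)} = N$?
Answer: $\frac{116661601}{7744} \approx 15065.0$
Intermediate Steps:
$x{\left(v \right)} = 1$
$n = \frac{241}{88}$ ($n = 482 \cdot \frac{1}{176} = \frac{241}{88} \approx 2.7386$)
$B{\left(V \right)} = 6 + 6 V$ ($B{\left(V \right)} = 6 \left(1 + V\right) = 6 + 6 V$)
$R{\left(F \right)} = 120$ ($R{\left(F \right)} = 4 \left(6 + 6 \cdot 4\right) = 4 \left(6 + 24\right) = 4 \cdot 30 = 120$)
$\left(n + R{\left(9 \right)}\right)^{2} = \left(\frac{241}{88} + 120\right)^{2} = \left(\frac{10801}{88}\right)^{2} = \frac{116661601}{7744}$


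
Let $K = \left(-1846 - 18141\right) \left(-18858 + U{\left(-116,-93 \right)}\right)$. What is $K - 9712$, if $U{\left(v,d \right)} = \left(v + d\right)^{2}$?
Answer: $-496147013$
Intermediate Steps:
$U{\left(v,d \right)} = \left(d + v\right)^{2}$
$K = -496137301$ ($K = \left(-1846 - 18141\right) \left(-18858 + \left(-93 - 116\right)^{2}\right) = - 19987 \left(-18858 + \left(-209\right)^{2}\right) = - 19987 \left(-18858 + 43681\right) = \left(-19987\right) 24823 = -496137301$)
$K - 9712 = -496137301 - 9712 = -496147013$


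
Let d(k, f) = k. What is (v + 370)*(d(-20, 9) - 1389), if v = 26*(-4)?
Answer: -374794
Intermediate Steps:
v = -104
(v + 370)*(d(-20, 9) - 1389) = (-104 + 370)*(-20 - 1389) = 266*(-1409) = -374794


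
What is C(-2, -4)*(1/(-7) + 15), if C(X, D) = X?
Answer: -208/7 ≈ -29.714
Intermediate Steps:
C(-2, -4)*(1/(-7) + 15) = -2*(1/(-7) + 15) = -2*(-⅐ + 15) = -2*104/7 = -208/7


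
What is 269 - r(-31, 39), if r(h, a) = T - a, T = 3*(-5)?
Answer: 323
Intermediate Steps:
T = -15
r(h, a) = -15 - a
269 - r(-31, 39) = 269 - (-15 - 1*39) = 269 - (-15 - 39) = 269 - 1*(-54) = 269 + 54 = 323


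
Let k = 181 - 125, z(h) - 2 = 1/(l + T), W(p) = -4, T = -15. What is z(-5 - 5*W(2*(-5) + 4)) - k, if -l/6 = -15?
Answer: -4049/75 ≈ -53.987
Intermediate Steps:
l = 90 (l = -6*(-15) = 90)
z(h) = 151/75 (z(h) = 2 + 1/(90 - 15) = 2 + 1/75 = 151/75)
k = 56
z(-5 - 5*W(2*(-5) + 4)) - k = 151/75 - 1*56 = 151/75 - 56 = -4049/75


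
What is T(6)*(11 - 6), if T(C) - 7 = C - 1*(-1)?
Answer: 70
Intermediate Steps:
T(C) = 8 + C (T(C) = 7 + (C - 1*(-1)) = 7 + (C + 1) = 7 + (1 + C) = 8 + C)
T(6)*(11 - 6) = (8 + 6)*(11 - 6) = 14*5 = 70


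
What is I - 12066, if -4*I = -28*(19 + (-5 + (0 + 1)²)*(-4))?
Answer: -11821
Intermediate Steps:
I = 245 (I = -(-7)*(19 + (-5 + (0 + 1)²)*(-4)) = -(-7)*(19 + (-5 + 1²)*(-4)) = -(-7)*(19 + (-5 + 1)*(-4)) = -(-7)*(19 - 4*(-4)) = -(-7)*(19 + 16) = -(-7)*35 = -¼*(-980) = 245)
I - 12066 = 245 - 12066 = -11821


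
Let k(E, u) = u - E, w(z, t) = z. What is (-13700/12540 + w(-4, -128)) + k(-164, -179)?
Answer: -12598/627 ≈ -20.092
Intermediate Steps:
(-13700/12540 + w(-4, -128)) + k(-164, -179) = (-13700/12540 - 4) + (-179 - 1*(-164)) = (-13700*1/12540 - 4) + (-179 + 164) = (-685/627 - 4) - 15 = -3193/627 - 15 = -12598/627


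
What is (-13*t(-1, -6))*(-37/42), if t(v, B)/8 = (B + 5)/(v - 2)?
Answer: 1924/63 ≈ 30.540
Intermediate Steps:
t(v, B) = 8*(5 + B)/(-2 + v) (t(v, B) = 8*((B + 5)/(v - 2)) = 8*((5 + B)/(-2 + v)) = 8*(5 + B)/(-2 + v))
(-13*t(-1, -6))*(-37/42) = (-104*(5 - 6)/(-2 - 1))*(-37/42) = (-104*(-1)/(-3))*(-37*1/42) = -104*(-1)*(-1)/3*(-37/42) = -13*8/3*(-37/42) = -104/3*(-37/42) = 1924/63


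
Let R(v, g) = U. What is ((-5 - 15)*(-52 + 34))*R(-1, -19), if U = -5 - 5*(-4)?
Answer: 5400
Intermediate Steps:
U = 15 (U = -5 + 20 = 15)
R(v, g) = 15
((-5 - 15)*(-52 + 34))*R(-1, -19) = ((-5 - 15)*(-52 + 34))*15 = -20*(-18)*15 = 360*15 = 5400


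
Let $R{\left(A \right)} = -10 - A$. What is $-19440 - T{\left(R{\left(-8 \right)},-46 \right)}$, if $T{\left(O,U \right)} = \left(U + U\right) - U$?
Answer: $-19394$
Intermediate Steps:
$T{\left(O,U \right)} = U$ ($T{\left(O,U \right)} = 2 U - U = U$)
$-19440 - T{\left(R{\left(-8 \right)},-46 \right)} = -19440 - -46 = -19440 + 46 = -19394$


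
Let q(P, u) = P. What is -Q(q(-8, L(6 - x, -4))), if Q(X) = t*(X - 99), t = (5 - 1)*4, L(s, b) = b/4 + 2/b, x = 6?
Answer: 1712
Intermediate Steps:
L(s, b) = 2/b + b/4 (L(s, b) = b*(1/4) + 2/b = b/4 + 2/b = 2/b + b/4)
t = 16 (t = 4*4 = 16)
Q(X) = -1584 + 16*X (Q(X) = 16*(X - 99) = 16*(-99 + X) = -1584 + 16*X)
-Q(q(-8, L(6 - x, -4))) = -(-1584 + 16*(-8)) = -(-1584 - 128) = -1*(-1712) = 1712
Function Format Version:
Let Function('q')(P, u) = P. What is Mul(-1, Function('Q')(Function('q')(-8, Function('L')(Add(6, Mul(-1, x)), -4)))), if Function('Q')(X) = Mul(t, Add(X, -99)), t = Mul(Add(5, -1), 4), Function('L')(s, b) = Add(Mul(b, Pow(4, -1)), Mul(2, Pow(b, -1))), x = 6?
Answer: 1712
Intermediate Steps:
Function('L')(s, b) = Add(Mul(2, Pow(b, -1)), Mul(Rational(1, 4), b)) (Function('L')(s, b) = Add(Mul(b, Rational(1, 4)), Mul(2, Pow(b, -1))) = Add(Mul(Rational(1, 4), b), Mul(2, Pow(b, -1))) = Add(Mul(2, Pow(b, -1)), Mul(Rational(1, 4), b)))
t = 16 (t = Mul(4, 4) = 16)
Function('Q')(X) = Add(-1584, Mul(16, X)) (Function('Q')(X) = Mul(16, Add(X, -99)) = Mul(16, Add(-99, X)) = Add(-1584, Mul(16, X)))
Mul(-1, Function('Q')(Function('q')(-8, Function('L')(Add(6, Mul(-1, x)), -4)))) = Mul(-1, Add(-1584, Mul(16, -8))) = Mul(-1, Add(-1584, -128)) = Mul(-1, -1712) = 1712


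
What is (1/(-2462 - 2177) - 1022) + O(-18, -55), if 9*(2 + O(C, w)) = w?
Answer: -43008178/41751 ≈ -1030.1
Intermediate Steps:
O(C, w) = -2 + w/9
(1/(-2462 - 2177) - 1022) + O(-18, -55) = (1/(-2462 - 2177) - 1022) + (-2 + (1/9)*(-55)) = (1/(-4639) - 1022) + (-2 - 55/9) = (-1/4639 - 1022) - 73/9 = -4741059/4639 - 73/9 = -43008178/41751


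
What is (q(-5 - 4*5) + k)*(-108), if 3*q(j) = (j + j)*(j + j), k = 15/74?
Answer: -3330810/37 ≈ -90022.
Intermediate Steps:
k = 15/74 (k = 15*(1/74) = 15/74 ≈ 0.20270)
q(j) = 4*j**2/3 (q(j) = ((j + j)*(j + j))/3 = ((2*j)*(2*j))/3 = (4*j**2)/3 = 4*j**2/3)
(q(-5 - 4*5) + k)*(-108) = (4*(-5 - 4*5)**2/3 + 15/74)*(-108) = (4*(-5 - 20)**2/3 + 15/74)*(-108) = ((4/3)*(-25)**2 + 15/74)*(-108) = ((4/3)*625 + 15/74)*(-108) = (2500/3 + 15/74)*(-108) = (185045/222)*(-108) = -3330810/37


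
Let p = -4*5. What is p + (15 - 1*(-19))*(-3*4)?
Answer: -428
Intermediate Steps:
p = -20
p + (15 - 1*(-19))*(-3*4) = -20 + (15 - 1*(-19))*(-3*4) = -20 + (15 + 19)*(-12) = -20 + 34*(-12) = -20 - 408 = -428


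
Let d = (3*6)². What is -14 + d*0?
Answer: -14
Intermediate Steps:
d = 324 (d = 18² = 324)
-14 + d*0 = -14 + 324*0 = -14 + 0 = -14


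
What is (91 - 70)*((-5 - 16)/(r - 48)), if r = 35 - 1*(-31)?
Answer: -49/2 ≈ -24.500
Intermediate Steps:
r = 66 (r = 35 + 31 = 66)
(91 - 70)*((-5 - 16)/(r - 48)) = (91 - 70)*((-5 - 16)/(66 - 48)) = 21*(-21/18) = 21*(-21*1/18) = 21*(-7/6) = -49/2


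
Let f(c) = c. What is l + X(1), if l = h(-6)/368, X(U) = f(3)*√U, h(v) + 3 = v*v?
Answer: 1137/368 ≈ 3.0897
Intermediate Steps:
h(v) = -3 + v² (h(v) = -3 + v*v = -3 + v²)
X(U) = 3*√U
l = 33/368 (l = (-3 + (-6)²)/368 = (-3 + 36)*(1/368) = 33*(1/368) = 33/368 ≈ 0.089674)
l + X(1) = 33/368 + 3*√1 = 33/368 + 3*1 = 33/368 + 3 = 1137/368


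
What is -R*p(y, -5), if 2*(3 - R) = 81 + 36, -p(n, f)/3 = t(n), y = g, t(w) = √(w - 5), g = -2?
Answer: -333*I*√7/2 ≈ -440.52*I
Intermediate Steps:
t(w) = √(-5 + w)
y = -2
p(n, f) = -3*√(-5 + n)
R = -111/2 (R = 3 - (81 + 36)/2 = 3 - ½*117 = 3 - 117/2 = -111/2 ≈ -55.500)
-R*p(y, -5) = -(-111)*(-3*√(-5 - 2))/2 = -(-111)*(-3*I*√7)/2 = -333*I*√7/2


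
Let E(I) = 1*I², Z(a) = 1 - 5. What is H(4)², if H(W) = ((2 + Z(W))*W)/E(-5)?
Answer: 64/625 ≈ 0.10240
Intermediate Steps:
Z(a) = -4
E(I) = I²
H(W) = -2*W/25 (H(W) = ((2 - 4)*W)/((-5)²) = -2*W/25)
H(4)² = (-2/25*4)² = (-8/25)² = 64/625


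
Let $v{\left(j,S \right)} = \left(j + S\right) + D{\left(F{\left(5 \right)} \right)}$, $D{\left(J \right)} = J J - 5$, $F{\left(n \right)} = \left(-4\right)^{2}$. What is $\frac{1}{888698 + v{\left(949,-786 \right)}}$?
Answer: $\frac{1}{889112} \approx 1.1247 \cdot 10^{-6}$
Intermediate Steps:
$F{\left(n \right)} = 16$
$D{\left(J \right)} = -5 + J^{2}$ ($D{\left(J \right)} = J^{2} - 5 = -5 + J^{2}$)
$v{\left(j,S \right)} = 251 + S + j$ ($v{\left(j,S \right)} = \left(j + S\right) - \left(5 - 16^{2}\right) = \left(S + j\right) + \left(-5 + 256\right) = \left(S + j\right) + 251 = 251 + S + j$)
$\frac{1}{888698 + v{\left(949,-786 \right)}} = \frac{1}{888698 + \left(251 - 786 + 949\right)} = \frac{1}{888698 + 414} = \frac{1}{889112}$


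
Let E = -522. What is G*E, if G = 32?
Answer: -16704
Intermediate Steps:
G*E = 32*(-522) = -16704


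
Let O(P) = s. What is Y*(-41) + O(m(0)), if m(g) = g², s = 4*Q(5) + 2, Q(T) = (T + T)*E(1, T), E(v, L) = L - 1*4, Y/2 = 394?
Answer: -32266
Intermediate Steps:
Y = 788 (Y = 2*394 = 788)
E(v, L) = -4 + L (E(v, L) = L - 4 = -4 + L)
Q(T) = 2*T*(-4 + T) (Q(T) = (T + T)*(-4 + T) = (2*T)*(-4 + T) = 2*T*(-4 + T))
s = 42 (s = 4*(2*5*(-4 + 5)) + 2 = 4*(2*5*1) + 2 = 4*10 + 2 = 40 + 2 = 42)
O(P) = 42
Y*(-41) + O(m(0)) = 788*(-41) + 42 = -32308 + 42 = -32266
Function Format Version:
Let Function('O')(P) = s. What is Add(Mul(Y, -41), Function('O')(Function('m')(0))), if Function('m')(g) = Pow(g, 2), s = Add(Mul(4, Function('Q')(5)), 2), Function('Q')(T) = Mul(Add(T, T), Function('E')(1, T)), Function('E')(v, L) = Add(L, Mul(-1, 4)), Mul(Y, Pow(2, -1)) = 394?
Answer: -32266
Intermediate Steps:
Y = 788 (Y = Mul(2, 394) = 788)
Function('E')(v, L) = Add(-4, L) (Function('E')(v, L) = Add(L, -4) = Add(-4, L))
Function('Q')(T) = Mul(2, T, Add(-4, T)) (Function('Q')(T) = Mul(Add(T, T), Add(-4, T)) = Mul(Mul(2, T), Add(-4, T)) = Mul(2, T, Add(-4, T)))
s = 42 (s = Add(Mul(4, Mul(2, 5, Add(-4, 5))), 2) = Add(Mul(4, Mul(2, 5, 1)), 2) = Add(Mul(4, 10), 2) = Add(40, 2) = 42)
Function('O')(P) = 42
Add(Mul(Y, -41), Function('O')(Function('m')(0))) = Add(Mul(788, -41), 42) = Add(-32308, 42) = -32266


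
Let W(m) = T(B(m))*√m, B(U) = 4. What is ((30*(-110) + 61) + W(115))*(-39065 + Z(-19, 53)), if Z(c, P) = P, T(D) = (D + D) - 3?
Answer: 126359868 - 195060*√115 ≈ 1.2427e+8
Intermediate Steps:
T(D) = -3 + 2*D (T(D) = 2*D - 3 = -3 + 2*D)
W(m) = 5*√m (W(m) = (-3 + 2*4)*√m = (-3 + 8)*√m = 5*√m)
((30*(-110) + 61) + W(115))*(-39065 + Z(-19, 53)) = ((30*(-110) + 61) + 5*√115)*(-39065 + 53) = ((-3300 + 61) + 5*√115)*(-39012) = (-3239 + 5*√115)*(-39012) = 126359868 - 195060*√115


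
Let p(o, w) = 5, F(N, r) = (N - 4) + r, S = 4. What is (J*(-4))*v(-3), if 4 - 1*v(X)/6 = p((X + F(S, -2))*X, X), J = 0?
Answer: 0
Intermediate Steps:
F(N, r) = -4 + N + r (F(N, r) = (-4 + N) + r = -4 + N + r)
v(X) = -6 (v(X) = 24 - 6*5 = 24 - 30 = -6)
(J*(-4))*v(-3) = (0*(-4))*(-6) = 0*(-6) = 0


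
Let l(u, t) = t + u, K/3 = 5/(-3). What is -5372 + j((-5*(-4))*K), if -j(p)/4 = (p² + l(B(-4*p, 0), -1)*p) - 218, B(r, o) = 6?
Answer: -42500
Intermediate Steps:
K = -5 (K = 3*(5/(-3)) = 3*(5*(-⅓)) = 3*(-5/3) = -5)
j(p) = 872 - 20*p - 4*p² (j(p) = -4*((p² + (-1 + 6)*p) - 218) = -4*((p² + 5*p) - 218) = -4*(-218 + p² + 5*p) = 872 - 20*p - 4*p²)
-5372 + j((-5*(-4))*K) = -5372 + (872 - 20*(-5*(-4))*(-5) - 4*(-5*(-4)*(-5))²) = -5372 + (872 - 400*(-5) - 4*(20*(-5))²) = -5372 + (872 - 20*(-100) - 4*(-100)²) = -5372 + (872 + 2000 - 4*10000) = -5372 + (872 + 2000 - 40000) = -5372 - 37128 = -42500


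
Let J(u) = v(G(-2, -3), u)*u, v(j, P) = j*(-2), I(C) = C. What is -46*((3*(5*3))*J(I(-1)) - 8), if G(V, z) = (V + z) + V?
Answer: 29348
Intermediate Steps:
G(V, z) = z + 2*V
v(j, P) = -2*j
J(u) = 14*u (J(u) = (-2*(-3 + 2*(-2)))*u = (-2*(-3 - 4))*u = (-2*(-7))*u = 14*u)
-46*((3*(5*3))*J(I(-1)) - 8) = -46*((3*(5*3))*(14*(-1)) - 8) = -46*((3*15)*(-14) - 8) = -46*(45*(-14) - 8) = -46*(-630 - 8) = -46*(-638) = 29348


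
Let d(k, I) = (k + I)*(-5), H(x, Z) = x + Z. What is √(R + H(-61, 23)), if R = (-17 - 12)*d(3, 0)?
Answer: √397 ≈ 19.925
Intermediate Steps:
H(x, Z) = Z + x
d(k, I) = -5*I - 5*k (d(k, I) = (I + k)*(-5) = -5*I - 5*k)
R = 435 (R = (-17 - 12)*(-5*0 - 5*3) = -29*(0 - 15) = -29*(-15) = 435)
√(R + H(-61, 23)) = √(435 + (23 - 61)) = √(435 - 38) = √397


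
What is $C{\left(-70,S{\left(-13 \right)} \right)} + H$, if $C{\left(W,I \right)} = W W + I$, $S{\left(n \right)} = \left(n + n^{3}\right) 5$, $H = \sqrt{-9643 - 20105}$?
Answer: $-6150 + 2 i \sqrt{7437} \approx -6150.0 + 172.48 i$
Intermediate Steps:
$H = 2 i \sqrt{7437}$ ($H = \sqrt{-29748} = 2 i \sqrt{7437} \approx 172.48 i$)
$S{\left(n \right)} = 5 n + 5 n^{3}$
$C{\left(W,I \right)} = I + W^{2}$ ($C{\left(W,I \right)} = W^{2} + I = I + W^{2}$)
$C{\left(-70,S{\left(-13 \right)} \right)} + H = \left(5 \left(-13\right) \left(1 + \left(-13\right)^{2}\right) + \left(-70\right)^{2}\right) + 2 i \sqrt{7437} = \left(5 \left(-13\right) \left(1 + 169\right) + 4900\right) + 2 i \sqrt{7437} = \left(5 \left(-13\right) 170 + 4900\right) + 2 i \sqrt{7437} = \left(-11050 + 4900\right) + 2 i \sqrt{7437} = -6150 + 2 i \sqrt{7437}$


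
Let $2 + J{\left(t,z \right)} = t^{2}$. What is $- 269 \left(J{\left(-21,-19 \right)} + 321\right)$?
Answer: $-204440$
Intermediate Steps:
$J{\left(t,z \right)} = -2 + t^{2}$
$- 269 \left(J{\left(-21,-19 \right)} + 321\right) = - 269 \left(\left(-2 + \left(-21\right)^{2}\right) + 321\right) = - 269 \left(\left(-2 + 441\right) + 321\right) = - 269 \left(439 + 321\right) = \left(-269\right) 760 = -204440$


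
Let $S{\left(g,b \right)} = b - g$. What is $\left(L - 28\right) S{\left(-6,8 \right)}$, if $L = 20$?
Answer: $-112$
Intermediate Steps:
$\left(L - 28\right) S{\left(-6,8 \right)} = \left(20 - 28\right) \left(8 - -6\right) = - 8 \left(8 + 6\right) = \left(-8\right) 14 = -112$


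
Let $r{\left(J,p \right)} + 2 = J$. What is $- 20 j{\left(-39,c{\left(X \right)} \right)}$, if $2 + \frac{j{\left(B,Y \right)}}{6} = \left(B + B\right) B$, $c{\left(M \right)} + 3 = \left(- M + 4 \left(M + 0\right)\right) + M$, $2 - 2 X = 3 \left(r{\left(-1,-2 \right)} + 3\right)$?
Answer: $-364800$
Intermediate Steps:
$r{\left(J,p \right)} = -2 + J$
$X = 1$ ($X = 1 - \frac{3 \left(\left(-2 - 1\right) + 3\right)}{2} = 1 - \frac{3 \left(-3 + 3\right)}{2} = 1 - \frac{3 \cdot 0}{2} = 1 - 0 = 1 + 0 = 1$)
$c{\left(M \right)} = -3 + 4 M$ ($c{\left(M \right)} = -3 + \left(\left(- M + 4 \left(M + 0\right)\right) + M\right) = -3 + \left(\left(- M + 4 M\right) + M\right) = -3 + \left(3 M + M\right) = -3 + 4 M$)
$j{\left(B,Y \right)} = -12 + 12 B^{2}$ ($j{\left(B,Y \right)} = -12 + 6 \left(B + B\right) B = -12 + 6 \cdot 2 B B = -12 + 6 \cdot 2 B^{2} = -12 + 12 B^{2}$)
$- 20 j{\left(-39,c{\left(X \right)} \right)} = - 20 \left(-12 + 12 \left(-39\right)^{2}\right) = - 20 \left(-12 + 12 \cdot 1521\right) = - 20 \left(-12 + 18252\right) = \left(-20\right) 18240 = -364800$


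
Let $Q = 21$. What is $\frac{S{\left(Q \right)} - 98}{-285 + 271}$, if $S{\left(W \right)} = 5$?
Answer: $\frac{93}{14} \approx 6.6429$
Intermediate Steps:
$\frac{S{\left(Q \right)} - 98}{-285 + 271} = \frac{5 - 98}{-285 + 271} = - \frac{93}{-14} = \left(-93\right) \left(- \frac{1}{14}\right) = \frac{93}{14}$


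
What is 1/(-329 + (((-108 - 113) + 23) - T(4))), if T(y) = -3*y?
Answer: -1/515 ≈ -0.0019417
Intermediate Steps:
1/(-329 + (((-108 - 113) + 23) - T(4))) = 1/(-329 + (((-108 - 113) + 23) - (-3)*4)) = 1/(-329 + ((-221 + 23) - 1*(-12))) = 1/(-329 + (-198 + 12)) = 1/(-329 - 186) = 1/(-515) = -1/515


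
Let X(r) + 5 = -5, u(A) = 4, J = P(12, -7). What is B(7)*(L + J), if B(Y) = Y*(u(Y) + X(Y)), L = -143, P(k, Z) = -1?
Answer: 6048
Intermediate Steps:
J = -1
X(r) = -10 (X(r) = -5 - 5 = -10)
B(Y) = -6*Y (B(Y) = Y*(4 - 10) = Y*(-6) = -6*Y)
B(7)*(L + J) = (-6*7)*(-143 - 1) = -42*(-144) = 6048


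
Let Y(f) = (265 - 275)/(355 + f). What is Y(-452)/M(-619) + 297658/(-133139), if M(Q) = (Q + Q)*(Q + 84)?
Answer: -1912333751319/855364952539 ≈ -2.2357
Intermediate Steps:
Y(f) = -10/(355 + f)
M(Q) = 2*Q*(84 + Q) (M(Q) = (2*Q)*(84 + Q) = 2*Q*(84 + Q))
Y(-452)/M(-619) + 297658/(-133139) = (-10/(355 - 452))/((2*(-619)*(84 - 619))) + 297658/(-133139) = (-10/(-97))/((2*(-619)*(-535))) + 297658*(-1/133139) = -10*(-1/97)/662330 - 297658/133139 = (10/97)*(1/662330) - 297658/133139 = 1/6424601 - 297658/133139 = -1912333751319/855364952539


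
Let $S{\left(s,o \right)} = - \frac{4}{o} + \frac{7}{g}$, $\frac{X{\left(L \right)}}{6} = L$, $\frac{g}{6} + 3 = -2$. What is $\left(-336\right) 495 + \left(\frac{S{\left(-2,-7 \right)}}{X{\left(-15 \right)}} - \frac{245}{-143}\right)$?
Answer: $- \frac{449508443653}{2702700} \approx -1.6632 \cdot 10^{5}$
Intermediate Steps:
$g = -30$ ($g = -18 + 6 \left(-2\right) = -18 - 12 = -30$)
$X{\left(L \right)} = 6 L$
$S{\left(s,o \right)} = - \frac{7}{30} - \frac{4}{o}$ ($S{\left(s,o \right)} = - \frac{4}{o} + \frac{7}{-30} = - \frac{4}{o} + 7 \left(- \frac{1}{30}\right) = - \frac{4}{o} - \frac{7}{30} = - \frac{7}{30} - \frac{4}{o}$)
$\left(-336\right) 495 + \left(\frac{S{\left(-2,-7 \right)}}{X{\left(-15 \right)}} - \frac{245}{-143}\right) = \left(-336\right) 495 + \left(\frac{- \frac{7}{30} - \frac{4}{-7}}{6 \left(-15\right)} - \frac{245}{-143}\right) = -166320 + \left(\frac{- \frac{7}{30} - - \frac{4}{7}}{-90} - - \frac{245}{143}\right) = -166320 + \left(\left(- \frac{7}{30} + \frac{4}{7}\right) \left(- \frac{1}{90}\right) + \frac{245}{143}\right) = -166320 + \left(\frac{71}{210} \left(- \frac{1}{90}\right) + \frac{245}{143}\right) = -166320 + \left(- \frac{71}{18900} + \frac{245}{143}\right) = -166320 + \frac{4620347}{2702700} = - \frac{449508443653}{2702700}$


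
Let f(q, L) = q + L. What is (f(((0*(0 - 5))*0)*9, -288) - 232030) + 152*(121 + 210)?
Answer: -182006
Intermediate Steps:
f(q, L) = L + q
(f(((0*(0 - 5))*0)*9, -288) - 232030) + 152*(121 + 210) = ((-288 + ((0*(0 - 5))*0)*9) - 232030) + 152*(121 + 210) = ((-288 + ((0*(-5))*0)*9) - 232030) + 152*331 = ((-288 + (0*0)*9) - 232030) + 50312 = ((-288 + 0*9) - 232030) + 50312 = ((-288 + 0) - 232030) + 50312 = (-288 - 232030) + 50312 = -232318 + 50312 = -182006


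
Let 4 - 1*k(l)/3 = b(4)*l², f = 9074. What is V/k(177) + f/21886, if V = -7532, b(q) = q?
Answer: 447011077/1028466912 ≈ 0.43464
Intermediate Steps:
k(l) = 12 - 12*l²
V/k(177) + f/21886 = -7532/(12 - 12*177²) + 9074/21886 = -7532/(12 - 12*31329) + 9074*(1/21886) = -7532/(12 - 375948) + 4537/10943 = -7532/(-375936) + 4537/10943 = -7532*(-1/375936) + 4537/10943 = 1883/93984 + 4537/10943 = 447011077/1028466912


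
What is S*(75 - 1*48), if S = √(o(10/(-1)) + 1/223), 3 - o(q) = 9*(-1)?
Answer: 27*√596971/223 ≈ 93.548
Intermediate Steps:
o(q) = 12 (o(q) = 3 - 9*(-1) = 3 - 1*(-9) = 3 + 9 = 12)
S = √596971/223 (S = √(12 + 1/223) = √(2677/223) = √596971/223 ≈ 3.4647)
S*(75 - 1*48) = (√596971/223)*(75 - 1*48) = (√596971/223)*(75 - 48) = (√596971/223)*27 = 27*√596971/223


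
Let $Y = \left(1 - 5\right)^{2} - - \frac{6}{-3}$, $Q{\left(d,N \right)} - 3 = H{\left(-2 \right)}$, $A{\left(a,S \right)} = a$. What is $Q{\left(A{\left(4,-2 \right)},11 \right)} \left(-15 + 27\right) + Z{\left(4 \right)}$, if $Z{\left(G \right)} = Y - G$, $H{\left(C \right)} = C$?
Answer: $22$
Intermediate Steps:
$Q{\left(d,N \right)} = 1$ ($Q{\left(d,N \right)} = 3 - 2 = 1$)
$Y = 14$ ($Y = \left(-4\right)^{2} - \left(-6\right) \left(- \frac{1}{3}\right) = 16 - 2 = 14$)
$Z{\left(G \right)} = 14 - G$
$Q{\left(A{\left(4,-2 \right)},11 \right)} \left(-15 + 27\right) + Z{\left(4 \right)} = 1 \left(-15 + 27\right) + \left(14 - 4\right) = 1 \cdot 12 + \left(14 - 4\right) = 12 + 10 = 22$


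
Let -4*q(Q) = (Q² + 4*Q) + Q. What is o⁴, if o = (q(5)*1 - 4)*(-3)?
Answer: 96059601/16 ≈ 6.0037e+6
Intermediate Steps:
q(Q) = -5*Q/4 - Q²/4 (q(Q) = -((Q² + 4*Q) + Q)/4 = -(Q² + 5*Q)/4 = -5*Q/4 - Q²/4)
o = 99/2 (o = (-¼*5*(5 + 5)*1 - 4)*(-3) = (-¼*5*10*1 - 4)*(-3) = (-25/2*1 - 4)*(-3) = (-25/2 - 4)*(-3) = -33/2*(-3) = 99/2 ≈ 49.500)
o⁴ = (99/2)⁴ = 96059601/16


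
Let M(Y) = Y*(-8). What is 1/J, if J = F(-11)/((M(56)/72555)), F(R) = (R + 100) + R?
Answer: -32/404235 ≈ -7.9162e-5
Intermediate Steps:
F(R) = 100 + 2*R (F(R) = (100 + R) + R = 100 + 2*R)
M(Y) = -8*Y
J = -404235/32 (J = (100 + 2*(-11))/((-8*56/72555)) = (100 - 22)/((-448*1/72555)) = 78/(-64/10365) = 78*(-10365/64) = -404235/32 ≈ -12632.)
1/J = 1/(-404235/32) = -32/404235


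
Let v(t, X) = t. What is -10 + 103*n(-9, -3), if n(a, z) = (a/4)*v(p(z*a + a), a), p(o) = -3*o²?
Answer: 225251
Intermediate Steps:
n(a, z) = -3*a*(a + a*z)²/4 (n(a, z) = (a/4)*(-3*(z*a + a)²) = (a/4)*(-3*(a*z + a)²) = (a/4)*(-3*(a + a*z)²) = -3*a*(a + a*z)²/4)
-10 + 103*n(-9, -3) = -10 + 103*(-¾*(-9)³*(1 - 3)²) = -10 + 103*(-¾*(-729)*(-2)²) = -10 + 103*(-¾*(-729)*4) = -10 + 103*2187 = -10 + 225261 = 225251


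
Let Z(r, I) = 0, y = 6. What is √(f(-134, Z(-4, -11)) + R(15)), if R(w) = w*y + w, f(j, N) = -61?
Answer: 2*√11 ≈ 6.6332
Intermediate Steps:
R(w) = 7*w (R(w) = w*6 + w = 6*w + w = 7*w)
√(f(-134, Z(-4, -11)) + R(15)) = √(-61 + 7*15) = √(-61 + 105) = √44 = 2*√11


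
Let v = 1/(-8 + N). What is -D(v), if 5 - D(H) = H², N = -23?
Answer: -4804/961 ≈ -4.9990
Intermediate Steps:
v = -1/31 (v = 1/(-8 - 23) = 1/(-31) = -1/31 ≈ -0.032258)
D(H) = 5 - H²
-D(v) = -(5 - (-1/31)²) = -(5 - 1*1/961) = -(5 - 1/961) = -1*4804/961 = -4804/961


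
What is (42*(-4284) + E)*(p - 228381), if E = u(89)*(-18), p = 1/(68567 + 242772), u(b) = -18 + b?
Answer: 12884455506502548/311339 ≈ 4.1384e+10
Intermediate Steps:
p = 1/311339 ≈ 3.2119e-6
E = -1278 (E = (-18 + 89)*(-18) = 71*(-18) = -1278)
(42*(-4284) + E)*(p - 228381) = (42*(-4284) - 1278)*(1/311339 - 228381) = (-179928 - 1278)*(-71103912158/311339) = -181206*(-71103912158/311339) = 12884455506502548/311339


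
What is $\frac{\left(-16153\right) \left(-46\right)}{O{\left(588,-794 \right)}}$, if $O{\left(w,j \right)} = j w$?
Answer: $- \frac{371519}{233436} \approx -1.5915$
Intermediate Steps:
$\frac{\left(-16153\right) \left(-46\right)}{O{\left(588,-794 \right)}} = \frac{\left(-16153\right) \left(-46\right)}{\left(-794\right) 588} = \frac{743038}{-466872} = 743038 \left(- \frac{1}{466872}\right) = - \frac{371519}{233436}$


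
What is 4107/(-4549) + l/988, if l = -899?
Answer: -8147267/4494412 ≈ -1.8128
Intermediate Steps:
4107/(-4549) + l/988 = 4107/(-4549) - 899/988 = 4107*(-1/4549) - 899*1/988 = -4107/4549 - 899/988 = -8147267/4494412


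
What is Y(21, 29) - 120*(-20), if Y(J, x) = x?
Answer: 2429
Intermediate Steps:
Y(21, 29) - 120*(-20) = 29 - 120*(-20) = 29 - 1*(-2400) = 29 + 2400 = 2429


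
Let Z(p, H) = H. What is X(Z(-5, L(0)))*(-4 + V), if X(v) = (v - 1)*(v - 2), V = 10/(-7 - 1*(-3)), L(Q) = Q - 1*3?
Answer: -130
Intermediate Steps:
L(Q) = -3 + Q (L(Q) = Q - 3 = -3 + Q)
V = -5/2 (V = 10/(-7 + 3) = 10/(-4) = 10*(-¼) = -5/2 ≈ -2.5000)
X(v) = (-1 + v)*(-2 + v)
X(Z(-5, L(0)))*(-4 + V) = (2 + (-3 + 0)² - 3*(-3 + 0))*(-4 - 5/2) = (2 + (-3)² - 3*(-3))*(-13/2) = (2 + 9 + 9)*(-13/2) = 20*(-13/2) = -130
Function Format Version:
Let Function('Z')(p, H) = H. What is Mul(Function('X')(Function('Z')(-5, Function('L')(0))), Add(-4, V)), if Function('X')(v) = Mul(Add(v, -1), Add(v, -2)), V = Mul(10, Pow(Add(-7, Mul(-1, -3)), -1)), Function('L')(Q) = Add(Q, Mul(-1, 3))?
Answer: -130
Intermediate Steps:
Function('L')(Q) = Add(-3, Q) (Function('L')(Q) = Add(Q, -3) = Add(-3, Q))
V = Rational(-5, 2) (V = Mul(10, Pow(Add(-7, 3), -1)) = Mul(10, Pow(-4, -1)) = Mul(10, Rational(-1, 4)) = Rational(-5, 2) ≈ -2.5000)
Function('X')(v) = Mul(Add(-1, v), Add(-2, v))
Mul(Function('X')(Function('Z')(-5, Function('L')(0))), Add(-4, V)) = Mul(Add(2, Pow(Add(-3, 0), 2), Mul(-3, Add(-3, 0))), Add(-4, Rational(-5, 2))) = Mul(Add(2, Pow(-3, 2), Mul(-3, -3)), Rational(-13, 2)) = Mul(Add(2, 9, 9), Rational(-13, 2)) = Mul(20, Rational(-13, 2)) = -130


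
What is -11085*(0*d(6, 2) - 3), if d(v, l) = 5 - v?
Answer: 33255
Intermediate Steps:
-11085*(0*d(6, 2) - 3) = -11085*(0*(5 - 1*6) - 3) = -11085*(0*(5 - 6) - 3) = -11085*(0*(-1) - 3) = -11085*(0 - 3) = -11085*(-3) = 33255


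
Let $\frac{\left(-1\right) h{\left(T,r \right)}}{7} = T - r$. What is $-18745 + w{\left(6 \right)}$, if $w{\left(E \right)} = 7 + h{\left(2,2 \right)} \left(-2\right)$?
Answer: $-18738$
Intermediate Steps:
$h{\left(T,r \right)} = - 7 T + 7 r$ ($h{\left(T,r \right)} = - 7 \left(T - r\right) = - 7 T + 7 r$)
$w{\left(E \right)} = 7$ ($w{\left(E \right)} = 7 + \left(\left(-7\right) 2 + 7 \cdot 2\right) \left(-2\right) = 7 + \left(-14 + 14\right) \left(-2\right) = 7 + 0 \left(-2\right) = 7 + 0 = 7$)
$-18745 + w{\left(6 \right)} = -18745 + 7 = -18738$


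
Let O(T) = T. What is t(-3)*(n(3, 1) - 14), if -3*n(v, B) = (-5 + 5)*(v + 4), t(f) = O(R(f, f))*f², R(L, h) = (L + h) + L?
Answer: 1134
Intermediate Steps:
R(L, h) = h + 2*L
t(f) = 3*f³ (t(f) = (f + 2*f)*f² = (3*f)*f² = 3*f³)
n(v, B) = 0 (n(v, B) = -(-5 + 5)*(v + 4)/3 = -0*(4 + v) = -⅓*0 = 0)
t(-3)*(n(3, 1) - 14) = (3*(-3)³)*(0 - 14) = (3*(-27))*(-14) = -81*(-14) = 1134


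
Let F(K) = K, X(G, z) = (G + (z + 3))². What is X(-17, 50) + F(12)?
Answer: 1308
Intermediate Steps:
X(G, z) = (3 + G + z)² (X(G, z) = (G + (3 + z))² = (3 + G + z)²)
X(-17, 50) + F(12) = (3 - 17 + 50)² + 12 = 36² + 12 = 1296 + 12 = 1308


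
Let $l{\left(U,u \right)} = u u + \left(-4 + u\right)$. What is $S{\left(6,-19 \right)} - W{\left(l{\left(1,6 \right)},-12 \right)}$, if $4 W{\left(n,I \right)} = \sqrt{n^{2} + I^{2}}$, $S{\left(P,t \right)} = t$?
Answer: $-19 - \frac{\sqrt{397}}{2} \approx -28.962$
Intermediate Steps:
$l{\left(U,u \right)} = -4 + u + u^{2}$ ($l{\left(U,u \right)} = u^{2} + \left(-4 + u\right) = -4 + u + u^{2}$)
$W{\left(n,I \right)} = \frac{\sqrt{I^{2} + n^{2}}}{4}$ ($W{\left(n,I \right)} = \frac{\sqrt{n^{2} + I^{2}}}{4} = \frac{\sqrt{I^{2} + n^{2}}}{4}$)
$S{\left(6,-19 \right)} - W{\left(l{\left(1,6 \right)},-12 \right)} = -19 - \frac{\sqrt{\left(-12\right)^{2} + \left(-4 + 6 + 6^{2}\right)^{2}}}{4} = -19 - \frac{\sqrt{144 + \left(-4 + 6 + 36\right)^{2}}}{4} = -19 - \frac{\sqrt{144 + 38^{2}}}{4} = -19 - \frac{\sqrt{144 + 1444}}{4} = -19 - \frac{\sqrt{1588}}{4} = -19 - \frac{2 \sqrt{397}}{4} = -19 - \frac{\sqrt{397}}{2}$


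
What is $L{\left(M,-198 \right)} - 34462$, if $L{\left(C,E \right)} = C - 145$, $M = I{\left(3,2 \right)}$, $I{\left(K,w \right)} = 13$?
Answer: $-34594$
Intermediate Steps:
$M = 13$
$L{\left(C,E \right)} = -145 + C$
$L{\left(M,-198 \right)} - 34462 = \left(-145 + 13\right) - 34462 = -132 - 34462 = -34594$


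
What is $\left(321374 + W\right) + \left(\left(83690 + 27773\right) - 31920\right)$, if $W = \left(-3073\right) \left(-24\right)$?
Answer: $474669$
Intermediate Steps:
$W = 73752$
$\left(321374 + W\right) + \left(\left(83690 + 27773\right) - 31920\right) = \left(321374 + 73752\right) + \left(\left(83690 + 27773\right) - 31920\right) = 395126 + \left(111463 - 31920\right) = 395126 + 79543 = 474669$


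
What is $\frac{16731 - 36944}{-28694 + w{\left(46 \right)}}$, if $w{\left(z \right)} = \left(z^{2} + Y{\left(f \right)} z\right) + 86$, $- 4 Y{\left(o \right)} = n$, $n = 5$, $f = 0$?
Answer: $\frac{1394}{1831} \approx 0.76133$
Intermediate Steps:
$Y{\left(o \right)} = - \frac{5}{4}$ ($Y{\left(o \right)} = \left(- \frac{1}{4}\right) 5 = - \frac{5}{4}$)
$w{\left(z \right)} = 86 + z^{2} - \frac{5 z}{4}$ ($w{\left(z \right)} = \left(z^{2} - \frac{5 z}{4}\right) + 86 = 86 + z^{2} - \frac{5 z}{4}$)
$\frac{16731 - 36944}{-28694 + w{\left(46 \right)}} = \frac{16731 - 36944}{-28694 + \left(86 + 46^{2} - \frac{115}{2}\right)} = - \frac{20213}{-28694 + \left(86 + 2116 - \frac{115}{2}\right)} = - \frac{20213}{-28694 + \frac{4289}{2}} = - \frac{20213}{- \frac{53099}{2}} = \left(-20213\right) \left(- \frac{2}{53099}\right) = \frac{1394}{1831}$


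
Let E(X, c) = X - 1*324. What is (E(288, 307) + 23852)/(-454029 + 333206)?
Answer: -23816/120823 ≈ -0.19711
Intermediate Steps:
E(X, c) = -324 + X (E(X, c) = X - 324 = -324 + X)
(E(288, 307) + 23852)/(-454029 + 333206) = ((-324 + 288) + 23852)/(-454029 + 333206) = (-36 + 23852)/(-120823) = 23816*(-1/120823) = -23816/120823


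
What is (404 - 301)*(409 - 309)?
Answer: 10300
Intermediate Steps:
(404 - 301)*(409 - 309) = 103*100 = 10300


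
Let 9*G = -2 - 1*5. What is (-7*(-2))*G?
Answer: -98/9 ≈ -10.889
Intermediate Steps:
G = -7/9 (G = (-2 - 1*5)/9 = (-2 - 5)/9 = (⅑)*(-7) = -7/9 ≈ -0.77778)
(-7*(-2))*G = -7*(-2)*(-7/9) = 14*(-7/9) = -98/9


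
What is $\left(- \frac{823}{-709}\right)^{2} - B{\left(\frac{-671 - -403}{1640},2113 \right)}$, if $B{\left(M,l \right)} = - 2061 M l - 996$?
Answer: $- \frac{146465619346861}{206099210} \approx -7.1066 \cdot 10^{5}$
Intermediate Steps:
$B{\left(M,l \right)} = -996 - 2061 M l$ ($B{\left(M,l \right)} = - 2061 M l - 996 = -996 - 2061 M l$)
$\left(- \frac{823}{-709}\right)^{2} - B{\left(\frac{-671 - -403}{1640},2113 \right)} = \left(- \frac{823}{-709}\right)^{2} - \left(-996 - 2061 \frac{-671 - -403}{1640} \cdot 2113\right) = \left(\left(-823\right) \left(- \frac{1}{709}\right)\right)^{2} - \left(-996 - 2061 \left(-671 + 403\right) \frac{1}{1640} \cdot 2113\right) = \left(\frac{823}{709}\right)^{2} - \left(-996 - 2061 \left(\left(-268\right) \frac{1}{1640}\right) 2113\right) = \frac{677329}{502681} - \left(-996 - \left(- \frac{138087}{410}\right) 2113\right) = \frac{677329}{502681} - \left(-996 + \frac{291777831}{410}\right) = \frac{677329}{502681} - \frac{291369471}{410} = - \frac{146465619346861}{206099210}$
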